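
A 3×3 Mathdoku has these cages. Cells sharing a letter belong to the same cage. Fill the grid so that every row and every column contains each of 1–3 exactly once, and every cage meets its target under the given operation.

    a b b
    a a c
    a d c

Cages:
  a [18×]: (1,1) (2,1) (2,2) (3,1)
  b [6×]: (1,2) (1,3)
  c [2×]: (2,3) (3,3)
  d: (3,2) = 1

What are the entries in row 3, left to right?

The 4 cells of cage a must have product 18, which forces (2,2) = 3.
Cage d is given; hence (3,2) = 1.
1 is placed in row 3; hence (3,3) = 2.
3 is placed in column 2; hence (1,2) = 2.
Column 3 now contains 2, so (1,3) = 3.
Column 3 now contains 2, leaving (2,3) = 1.
Row 3 now contains 2, which forces (3,1) = 3.
2 is placed in row 1, which forces (1,1) = 1.
Row 2 already has 1, so (2,1) = 2.
Completed grid: 1 2 3 / 2 3 1 / 3 1 2.

3 1 2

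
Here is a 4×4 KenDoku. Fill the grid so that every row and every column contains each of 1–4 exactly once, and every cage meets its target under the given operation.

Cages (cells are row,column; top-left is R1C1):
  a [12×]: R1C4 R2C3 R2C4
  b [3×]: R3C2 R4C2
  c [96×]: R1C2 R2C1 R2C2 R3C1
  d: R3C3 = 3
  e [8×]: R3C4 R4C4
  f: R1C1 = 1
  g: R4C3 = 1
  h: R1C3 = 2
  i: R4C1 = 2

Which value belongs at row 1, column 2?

4

Cage f is a single given cell, which forces R1C1 = 1.
Cage h is a single given cell, leaving R1C3 = 2.
Cage d is given, leaving R3C3 = 3.
I is a freebie, which forces R4C1 = 2.
G is a freebie, leaving R4C3 = 1.
2 is placed in row 4, leaving R4C4 = 4.
Cage c needs product 96; hence R1C2 = 4.
4 is placed in column 4, so R1C4 = 3.
The 4 cells of cage c must have product 96; hence R2C1 = 3.
The 4 cells of cage c must have product 96, which forces R2C2 = 2.
Column 3 already has 1; hence R2C3 = 4.
Cage a has product 12, leaving R2C4 = 1.
2 is placed in column 1, which forces R3C1 = 4.
Row 3 already has 3, so R3C2 = 1.
4 is placed in column 4, so R3C4 = 2.
Row 4 now contains 1; hence R4C2 = 3.
The full grid is 1 4 2 3 / 3 2 4 1 / 4 1 3 2 / 2 3 1 4.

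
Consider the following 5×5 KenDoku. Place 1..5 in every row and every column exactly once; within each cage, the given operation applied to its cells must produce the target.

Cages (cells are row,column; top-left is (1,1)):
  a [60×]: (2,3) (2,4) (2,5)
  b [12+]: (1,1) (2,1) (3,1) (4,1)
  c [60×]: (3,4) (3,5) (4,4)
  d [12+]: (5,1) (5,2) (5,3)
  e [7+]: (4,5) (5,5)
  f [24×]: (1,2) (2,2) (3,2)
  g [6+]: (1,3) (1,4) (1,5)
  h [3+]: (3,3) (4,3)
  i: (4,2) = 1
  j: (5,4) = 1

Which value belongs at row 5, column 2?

5

Cage i is given, which forces (4,2) = 1.
Row 4 now contains 1, leaving (4,3) = 2.
Cage j is a single given cell, leaving (5,4) = 1.
Column 3 now contains 2, so (3,3) = 1.
Column 3 already has 1, so (1,3) = 3.
Cage g has sum 6, which forces (1,4) = 2.
Cage g has sum 6, which forces (1,5) = 1.
Row 1 already has 2, leaving (1,2) = 4.
Cage b needs sum 12, which forces (2,1) = 1.
Cage b needs sum 12, which forces (3,1) = 2.
Row 3 already has 2, so (3,2) = 3.
Column 2 now contains 3; hence (5,2) = 5.
5 is placed in row 5, leaving (5,3) = 4.
4 is placed in row 1, leaving (1,1) = 5.
Column 2 now contains 3, so (2,2) = 2.
Column 3 now contains 4, which forces (2,3) = 5.
Cage b needs sum 12, which forces (4,1) = 4.
Cage c has product 60; hence (4,4) = 3.
Row 4 now contains 4; hence (4,5) = 5.
Row 5 already has 4, so (5,1) = 3.
3 is placed in row 5, which forces (5,5) = 2.
Column 4 already has 3; hence (2,4) = 4.
Cage a has product 60, so (2,5) = 3.
The 3 cells of cage c must have product 60; hence (3,4) = 5.
Column 5 now contains 5; hence (3,5) = 4.
Completed grid: 5 4 3 2 1 / 1 2 5 4 3 / 2 3 1 5 4 / 4 1 2 3 5 / 3 5 4 1 2.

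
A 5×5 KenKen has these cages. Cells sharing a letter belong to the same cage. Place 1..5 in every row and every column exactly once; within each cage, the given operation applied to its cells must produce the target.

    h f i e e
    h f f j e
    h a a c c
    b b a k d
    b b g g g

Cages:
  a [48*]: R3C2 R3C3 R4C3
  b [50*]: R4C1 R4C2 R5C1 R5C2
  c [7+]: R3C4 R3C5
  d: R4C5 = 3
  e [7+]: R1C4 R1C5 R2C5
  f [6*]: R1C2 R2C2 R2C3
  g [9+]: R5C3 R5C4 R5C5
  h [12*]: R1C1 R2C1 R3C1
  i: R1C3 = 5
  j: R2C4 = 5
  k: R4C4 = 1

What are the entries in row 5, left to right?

Cage i is a single given cell, which forces R1C3 = 5.
J is a freebie, so R2C4 = 5.
Cage a needs product 48, so R3C2 = 4.
The 3 cells of cage a must have product 48, leaving R3C3 = 3.
Row 3 already has 3; hence R3C4 = 2.
2 is placed in row 3, so R3C5 = 5.
Cage a has product 48; hence R4C3 = 4.
Cage k is a single given cell; hence R4C4 = 1.
Cage d is a single given cell, leaving R4C5 = 3.
Cage e has sum 7, leaving R1C4 = 4.
Row 3 already has 3, so R3C1 = 1.
Column 1 already has 1; hence R5C1 = 5.
Row 5 now contains 5, so R5C2 = 1.
Cage g has sum 9; hence R5C3 = 2.
The 3 cells of cage g must have sum 9; hence R5C4 = 3.
Cage g has sum 9, so R5C5 = 4.
Row 1 now contains 4; hence R1C1 = 3.
3 is placed in row 1, which forces R1C2 = 2.
Row 1 already has 2, which forces R1C5 = 1.
The 3 cells of cage h must have product 12, so R2C1 = 4.
Column 2 already has 2, which forces R2C2 = 3.
2 is placed in column 3, so R2C3 = 1.
Column 5 already has 1; hence R2C5 = 2.
Column 1 already has 5, leaving R4C1 = 2.
Cage b needs product 50, so R4C2 = 5.
Filled in: 3 2 5 4 1 / 4 3 1 5 2 / 1 4 3 2 5 / 2 5 4 1 3 / 5 1 2 3 4.

5 1 2 3 4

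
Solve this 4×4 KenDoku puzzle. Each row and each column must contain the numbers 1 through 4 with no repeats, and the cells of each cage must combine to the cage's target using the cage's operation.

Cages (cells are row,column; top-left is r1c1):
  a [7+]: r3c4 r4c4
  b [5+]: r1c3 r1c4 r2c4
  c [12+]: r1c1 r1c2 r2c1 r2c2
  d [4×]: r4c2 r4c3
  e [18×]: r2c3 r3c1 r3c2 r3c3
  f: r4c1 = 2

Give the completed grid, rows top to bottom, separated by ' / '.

Cage e needs product 18, which forces r2c3 = 3.
F is a freebie, leaving r4c1 = 2.
The only place for 2 in row 1 is r1c3.
Cage b has sum 5, leaving r1c4 = 1.
The 3 cells of cage b must have sum 5, which forces r2c4 = 2.
Cage e needs product 18; hence r3c1 = 3.
The 4 cells of cage e must have product 18, which forces r3c2 = 2.
Column 3 now contains 2, which forces r3c3 = 1.
3 is placed in row 3, which forces r3c4 = 4.
Column 3 now contains 1, so r4c3 = 4.
Column 4 already has 4, leaving r4c4 = 3.
Column 1 already has 3; hence r1c1 = 4.
Cage c needs sum 12, leaving r1c2 = 3.
Cage c has sum 12, leaving r2c1 = 1.
The 4 cells of cage c must have sum 12, which forces r2c2 = 4.
Row 4 now contains 4; hence r4c2 = 1.

4 3 2 1 / 1 4 3 2 / 3 2 1 4 / 2 1 4 3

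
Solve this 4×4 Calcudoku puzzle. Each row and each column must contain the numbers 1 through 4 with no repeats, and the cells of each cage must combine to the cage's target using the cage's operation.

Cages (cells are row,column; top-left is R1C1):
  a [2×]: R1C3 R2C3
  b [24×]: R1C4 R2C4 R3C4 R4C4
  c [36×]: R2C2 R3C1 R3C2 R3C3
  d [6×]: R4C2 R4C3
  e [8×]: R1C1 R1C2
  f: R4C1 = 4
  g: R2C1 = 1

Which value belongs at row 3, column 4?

2

Cage g is a single given cell; hence R2C1 = 1.
Cage c has product 36, which forces R2C2 = 3.
1 is placed in row 2, so R2C3 = 2.
Row 2 now contains 2; hence R2C4 = 4.
Cage f is a single given cell, leaving R4C1 = 4.
Column 2 now contains 3, so R4C2 = 2.
Column 3 now contains 2; hence R4C3 = 3.
Row 4 now contains 3; hence R4C4 = 1.
Column 1 already has 4, leaving R1C1 = 2.
Column 2 already has 2; hence R1C2 = 4.
Column 3 now contains 2, so R1C3 = 1.
Row 1 now contains 2, leaving R1C4 = 3.
Column 1 already has 4, which forces R3C1 = 3.
4 is placed in column 2, so R3C2 = 1.
1 is placed in column 3, which forces R3C3 = 4.
3 is placed in column 4, which forces R3C4 = 2.
Filled in: 2 4 1 3 / 1 3 2 4 / 3 1 4 2 / 4 2 3 1.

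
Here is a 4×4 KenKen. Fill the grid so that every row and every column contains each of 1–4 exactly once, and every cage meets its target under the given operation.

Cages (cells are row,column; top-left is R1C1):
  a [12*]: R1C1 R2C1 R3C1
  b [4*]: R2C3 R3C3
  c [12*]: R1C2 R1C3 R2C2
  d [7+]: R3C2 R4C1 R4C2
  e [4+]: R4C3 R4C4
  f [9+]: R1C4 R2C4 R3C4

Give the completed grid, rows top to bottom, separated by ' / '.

Column 1 needs a 2, and only R4C1 is open for it.
Row 4 needs a 4, and only R4C2 is open for it.
Cage d needs sum 7, so R3C2 = 1.
1 is placed in row 3, which forces R3C3 = 4.
1 is placed in column 2, which forces R1C2 = 3.
Column 3 now contains 4, leaving R1C3 = 2.
Row 1 now contains 2; hence R1C4 = 4.
Cage c has product 12; hence R2C2 = 2.
Column 3 now contains 4, so R2C3 = 1.
Row 2 now contains 2, so R2C4 = 3.
Row 3 already has 4; hence R3C1 = 3.
Column 4 already has 3; hence R3C4 = 2.
Column 3 now contains 1, leaving R4C3 = 3.
Column 4 already has 3, which forces R4C4 = 1.
Row 1 already has 4; hence R1C1 = 1.
Row 2 already has 1; hence R2C1 = 4.

1 3 2 4 / 4 2 1 3 / 3 1 4 2 / 2 4 3 1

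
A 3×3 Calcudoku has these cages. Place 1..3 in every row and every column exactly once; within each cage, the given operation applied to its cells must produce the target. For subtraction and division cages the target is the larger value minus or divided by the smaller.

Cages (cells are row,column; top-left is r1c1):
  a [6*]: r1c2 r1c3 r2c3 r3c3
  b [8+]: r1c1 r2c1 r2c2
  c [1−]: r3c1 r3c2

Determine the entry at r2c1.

2

Cage b needs sum 8; hence r1c1 = 3.
Cage a has product 6, so r1c2 = 1.
Row 1 now contains 3; hence r1c3 = 2.
The 3 cells of cage b must have sum 8, leaving r2c1 = 2.
Cage b has sum 8; hence r2c2 = 3.
3 is placed in row 2; hence r2c3 = 1.
Column 1 already has 2, so r3c1 = 1.
Column 2 already has 3; hence r3c2 = 2.
Column 3 now contains 1, leaving r3c3 = 3.
The full grid is 3 1 2 / 2 3 1 / 1 2 3.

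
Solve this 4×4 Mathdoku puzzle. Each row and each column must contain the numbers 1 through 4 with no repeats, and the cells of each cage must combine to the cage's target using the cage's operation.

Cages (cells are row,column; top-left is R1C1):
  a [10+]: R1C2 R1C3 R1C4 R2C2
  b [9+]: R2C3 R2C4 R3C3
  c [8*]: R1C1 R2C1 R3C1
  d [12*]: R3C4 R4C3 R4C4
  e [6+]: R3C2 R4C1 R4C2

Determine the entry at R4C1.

The only place for 3 in column 1 is R4C1.
Cage d has product 12, leaving R3C4 = 3.
The only place for 2 in row 4 is R4C2.
2 is placed in column 2, so R3C2 = 1.
In row 1, 3 can only go at R1C2, so R1C2 = 3.
Column 2 already has 3, which forces R2C2 = 4.
4 is placed in row 2, which forces R2C4 = 2.
Cage a has sum 10, leaving R1C3 = 2.
Column 4 already has 2; hence R1C4 = 1.
Row 2 now contains 2, so R2C1 = 1.
Cage b needs sum 9, leaving R2C3 = 3.
Cage b needs sum 9, which forces R3C3 = 4.
Column 3 already has 4, which forces R4C3 = 1.
Column 4 already has 1, leaving R4C4 = 4.
2 is placed in row 1, so R1C1 = 4.
Row 3 now contains 4; hence R3C1 = 2.
Completed grid: 4 3 2 1 / 1 4 3 2 / 2 1 4 3 / 3 2 1 4.

3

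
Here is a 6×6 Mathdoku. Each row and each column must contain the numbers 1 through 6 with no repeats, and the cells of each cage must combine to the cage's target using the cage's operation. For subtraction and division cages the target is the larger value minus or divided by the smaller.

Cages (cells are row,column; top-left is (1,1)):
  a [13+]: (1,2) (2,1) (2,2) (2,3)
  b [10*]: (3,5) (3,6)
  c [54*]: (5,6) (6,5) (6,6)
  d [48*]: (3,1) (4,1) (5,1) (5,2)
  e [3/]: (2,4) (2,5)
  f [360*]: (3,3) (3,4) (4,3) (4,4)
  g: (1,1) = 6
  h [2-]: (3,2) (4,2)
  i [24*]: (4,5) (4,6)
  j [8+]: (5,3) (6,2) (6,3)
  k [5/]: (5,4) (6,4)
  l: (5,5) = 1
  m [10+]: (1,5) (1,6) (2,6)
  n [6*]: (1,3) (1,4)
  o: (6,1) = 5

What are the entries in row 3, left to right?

1 3 6 4 5 2

Cage g is given, so (1,1) = 6.
Cage l is given, so (5,5) = 1.
Cage c has product 54, which forces (5,6) = 3.
Cage o is a single given cell, so (6,1) = 5.
5 is placed in row 6, leaving (6,4) = 1.
Cage c has product 54, leaving (6,5) = 3.
Cage c has product 54, which forces (6,6) = 6.
The two cells of cage i must have product 24, so (4,5) = 6.
6 is placed in column 6, leaving (4,6) = 4.
Cage j needs sum 8, leaving (5,3) = 2.
Row 5 now contains 1, so (5,4) = 5.
The 3 cells of cage j must have sum 8; hence (6,2) = 2.
Cage j needs sum 8, which forces (6,3) = 4.
Column 3 now contains 2, so (1,3) = 3.
Cage n's pair has product 6, leaving (1,4) = 2.
The 3 cells of cage m must have sum 10, which forces (1,5) = 4.
The two cells of cage e must have quotient 3, leaving (2,4) = 6.
Column 5 already has 6, which forces (2,5) = 2.
The 4 cells of cage f must have product 360, which forces (3,3) = 6.
Cage f needs product 360, leaving (3,4) = 4.
Column 5 already has 2, which forces (3,5) = 5.
Row 3 now contains 5, which forces (3,6) = 2.
Cage f has product 360, which forces (4,3) = 5.
Cage f needs product 360, leaving (4,4) = 3.
Row 5 already has 2, leaving (5,1) = 4.
Row 5 already has 2, so (5,2) = 6.
Cage a needs sum 13; hence (1,2) = 5.
Row 1 now contains 5, leaving (1,6) = 1.
Cage a needs sum 13, which forces (2,1) = 3.
The 4 cells of cage a must have sum 13, so (2,2) = 4.
Column 3 already has 5, leaving (2,3) = 1.
Column 6 now contains 1, which forces (2,6) = 5.
Row 3 now contains 2, which forces (3,1) = 1.
Cage h's pair has difference 2, which forces (3,2) = 3.
The 4 cells of cage d must have product 48; hence (4,1) = 2.
3 is placed in row 4, so (4,2) = 1.
Filled in: 6 5 3 2 4 1 / 3 4 1 6 2 5 / 1 3 6 4 5 2 / 2 1 5 3 6 4 / 4 6 2 5 1 3 / 5 2 4 1 3 6.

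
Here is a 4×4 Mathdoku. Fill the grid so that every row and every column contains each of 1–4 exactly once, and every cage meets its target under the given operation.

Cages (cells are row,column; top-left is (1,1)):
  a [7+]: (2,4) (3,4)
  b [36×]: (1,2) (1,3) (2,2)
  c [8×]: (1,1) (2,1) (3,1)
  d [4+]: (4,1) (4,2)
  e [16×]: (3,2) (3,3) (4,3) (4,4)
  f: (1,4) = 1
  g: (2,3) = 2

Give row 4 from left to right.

Cage b needs product 36, so (1,2) = 4.
The 3 cells of cage b must have product 36, which forces (1,3) = 3.
Cage f is given; hence (1,4) = 1.
Cage b needs product 36, so (2,2) = 3.
Cage g is a single given cell; hence (2,3) = 2.
Row 2 already has 3; hence (2,4) = 4.
Column 4 now contains 4, leaving (3,4) = 3.
Column 2 now contains 3, which forces (4,2) = 1.
Row 4 now contains 1, so (4,3) = 4.
Column 4 now contains 4, which forces (4,4) = 2.
Row 1 already has 1, so (1,1) = 2.
4 is placed in row 2, which forces (2,1) = 1.
Cage c needs product 8, which forces (3,1) = 4.
Column 2 now contains 1, so (3,2) = 2.
Column 3 now contains 4, which forces (3,3) = 1.
Row 4 now contains 1, so (4,1) = 3.
Completed grid: 2 4 3 1 / 1 3 2 4 / 4 2 1 3 / 3 1 4 2.

3 1 4 2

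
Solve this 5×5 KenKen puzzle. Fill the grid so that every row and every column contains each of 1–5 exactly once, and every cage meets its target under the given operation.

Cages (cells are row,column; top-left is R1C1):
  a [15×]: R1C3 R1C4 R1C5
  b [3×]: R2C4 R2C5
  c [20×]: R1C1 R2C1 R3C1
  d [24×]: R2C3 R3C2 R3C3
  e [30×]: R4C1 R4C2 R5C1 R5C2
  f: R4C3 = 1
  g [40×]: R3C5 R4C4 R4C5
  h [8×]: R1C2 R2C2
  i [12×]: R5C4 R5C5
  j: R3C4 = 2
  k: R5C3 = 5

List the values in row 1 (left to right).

4 2 3 5 1

Cage j is given, so R3C4 = 2.
Cage f is given, so R4C3 = 1.
K is a freebie, leaving R5C3 = 5.
Column 3 now contains 5; hence R1C3 = 3.
Cage d has product 24, leaving R2C3 = 2.
3 is placed in column 3; hence R3C3 = 4.
Row 3 already has 4, leaving R3C5 = 5.
Cage g has product 40, which forces R4C5 = 2.
Cage h needs two cells with product 8, so R1C2 = 2.
Cage a needs product 15; hence R1C4 = 5.
Column 5 already has 5, which forces R1C5 = 1.
Row 2 already has 2, which forces R2C2 = 4.
Column 5 already has 1, which forces R2C5 = 3.
5 is placed in row 3, which forces R3C1 = 1.
Row 3 already has 4, leaving R3C2 = 3.
Column 2 already has 3; hence R4C2 = 5.
Cage g needs product 40, leaving R4C4 = 4.
1 is placed in column 1, so R5C1 = 2.
Column 2 already has 2, which forces R5C2 = 1.
Column 4 now contains 4, which forces R5C4 = 3.
Column 5 now contains 3, so R5C5 = 4.
Row 1 already has 5, which forces R1C1 = 4.
Row 2 already has 4, so R2C1 = 5.
Row 2 already has 3; hence R2C4 = 1.
Row 4 already has 5; hence R4C1 = 3.
Filled in: 4 2 3 5 1 / 5 4 2 1 3 / 1 3 4 2 5 / 3 5 1 4 2 / 2 1 5 3 4.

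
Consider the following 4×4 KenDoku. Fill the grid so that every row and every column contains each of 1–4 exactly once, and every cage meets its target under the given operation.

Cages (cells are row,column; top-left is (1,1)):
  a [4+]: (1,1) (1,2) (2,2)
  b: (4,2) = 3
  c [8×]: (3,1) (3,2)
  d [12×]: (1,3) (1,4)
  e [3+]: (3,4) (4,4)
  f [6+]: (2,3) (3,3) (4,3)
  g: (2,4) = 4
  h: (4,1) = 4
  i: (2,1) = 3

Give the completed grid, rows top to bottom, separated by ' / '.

The 3 cells of cage a must have sum 4, which forces (1,1) = 1.
Cage a needs sum 4; hence (1,2) = 2.
I is a freebie, which forces (2,1) = 3.
The 3 cells of cage a must have sum 4, which forces (2,2) = 1.
Row 2 already has 1, leaving (2,3) = 2.
Cage g is a single given cell; hence (2,4) = 4.
Column 2 now contains 2, leaving (3,2) = 4.
H is a freebie; hence (4,1) = 4.
Cage b is given, which forces (4,2) = 3.
3 is placed in row 4, leaving (4,3) = 1.
1 is placed in row 4; hence (4,4) = 2.
Cage d needs two cells with product 12; hence (1,3) = 4.
Column 4 already has 4, so (1,4) = 3.
4 is placed in row 3, leaving (3,1) = 2.
Column 3 already has 1, leaving (3,3) = 3.
Column 4 already has 2, leaving (3,4) = 1.

1 2 4 3 / 3 1 2 4 / 2 4 3 1 / 4 3 1 2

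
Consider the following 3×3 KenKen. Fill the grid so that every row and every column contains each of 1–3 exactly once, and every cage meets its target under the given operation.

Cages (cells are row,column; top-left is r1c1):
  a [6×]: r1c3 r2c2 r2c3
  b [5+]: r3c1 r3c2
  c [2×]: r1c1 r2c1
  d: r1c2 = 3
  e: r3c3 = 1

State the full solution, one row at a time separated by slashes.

Cage d is given; hence r1c2 = 3.
Column 2 already has 3, leaving r3c2 = 2.
E is a freebie, so r3c3 = 1.
Column 3 already has 1, leaving r1c3 = 2.
2 is placed in column 2, leaving r2c2 = 1.
Cage a needs product 6, which forces r2c3 = 3.
Row 3 already has 2; hence r3c1 = 3.
2 is placed in row 1, leaving r1c1 = 1.
Row 2 now contains 1, leaving r2c1 = 2.

1 3 2 / 2 1 3 / 3 2 1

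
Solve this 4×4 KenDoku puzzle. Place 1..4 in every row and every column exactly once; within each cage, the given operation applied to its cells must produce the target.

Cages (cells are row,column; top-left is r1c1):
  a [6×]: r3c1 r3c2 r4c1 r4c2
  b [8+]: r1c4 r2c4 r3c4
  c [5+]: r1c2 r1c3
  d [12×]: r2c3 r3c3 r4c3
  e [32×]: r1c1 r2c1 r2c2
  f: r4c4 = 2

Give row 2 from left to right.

The 3 cells of cage e must have product 32, leaving r1c1 = 4.
The 3 cells of cage e must have product 32, so r2c1 = 2.
Cage e has product 32, which forces r2c2 = 4.
Cage f is a single given cell, leaving r4c4 = 2.
The 4 cells of cage a must have product 6, so r3c1 = 1.
Cage a has product 6, leaving r3c2 = 2.
Cage b needs sum 8; hence r3c4 = 4.
The 4 cells of cage a must have product 6, which forces r4c1 = 3.
The 4 cells of cage a must have product 6, so r4c2 = 1.
Row 4 now contains 1; hence r4c3 = 4.
2 is placed in column 2; hence r1c2 = 3.
The two cells of cage c must have sum 5, leaving r1c3 = 2.
Row 1 already has 3, leaving r1c4 = 1.
Cage d has product 12, so r2c3 = 1.
1 is placed in column 4; hence r2c4 = 3.
Row 3 already has 4, which forces r3c3 = 3.
Filled in: 4 3 2 1 / 2 4 1 3 / 1 2 3 4 / 3 1 4 2.

2 4 1 3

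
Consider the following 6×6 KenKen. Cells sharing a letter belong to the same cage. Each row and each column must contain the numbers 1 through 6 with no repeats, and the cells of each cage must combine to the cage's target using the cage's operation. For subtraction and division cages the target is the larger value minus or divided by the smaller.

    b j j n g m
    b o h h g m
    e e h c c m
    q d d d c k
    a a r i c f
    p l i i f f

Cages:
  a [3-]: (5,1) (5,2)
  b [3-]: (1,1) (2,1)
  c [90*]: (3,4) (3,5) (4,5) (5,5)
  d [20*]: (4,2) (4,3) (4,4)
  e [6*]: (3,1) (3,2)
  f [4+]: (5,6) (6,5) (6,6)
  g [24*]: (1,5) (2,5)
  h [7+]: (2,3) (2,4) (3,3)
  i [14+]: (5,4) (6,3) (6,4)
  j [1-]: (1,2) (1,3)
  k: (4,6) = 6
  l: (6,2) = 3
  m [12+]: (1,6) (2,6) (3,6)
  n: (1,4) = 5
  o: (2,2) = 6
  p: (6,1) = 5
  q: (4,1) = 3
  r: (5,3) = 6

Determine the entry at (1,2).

2

Cage n is given, leaving (1,4) = 5.
Cage o is given; hence (2,2) = 6.
Row 2 already has 6, so (2,5) = 4.
Q is a freebie, leaving (4,1) = 3.
Cage k is a single given cell, so (4,6) = 6.
Cage r is given; hence (5,3) = 6.
The 3 cells of cage f must have sum 4, leaving (5,6) = 1.
P is a freebie, leaving (6,1) = 5.
Cage l is given, so (6,2) = 3.
Row 6 now contains 3, so (6,3) = 4.
The 3 cells of cage f must have sum 4, so (6,5) = 1.
Cage f has sum 4, leaving (6,6) = 2.
Cage b needs two cells with difference 3, leaving (1,1) = 4.
4 is placed in column 5, which forces (1,5) = 6.
4 is placed in row 1, which forces (1,6) = 3.
Cage b needs two cells with difference 3, which forces (2,1) = 1.
3 is placed in column 6, which forces (2,6) = 5.
The two cells of cage e must have product 6; hence (3,1) = 6.
The two cells of cage e must have product 6, which forces (3,2) = 1.
1 is placed in row 3; hence (3,4) = 3.
Column 6 now contains 5, so (3,6) = 4.
Cage a's pair has difference 3, so (5,1) = 2.
Cage a needs two cells with difference 3, so (5,2) = 5.
The 3 cells of cage i must have sum 14, which forces (5,4) = 4.
The 4 cells of cage c must have product 90; hence (5,5) = 3.
2 is placed in row 6, which forces (6,4) = 6.
Column 2 already has 1, which forces (1,2) = 2.
Cage j's pair has difference 1, which forces (1,3) = 1.
Row 2 already has 5, leaving (2,3) = 3.
Column 4 already has 3, so (2,4) = 2.
Row 3 now contains 3, leaving (3,3) = 2.
Row 3 already has 2, leaving (3,5) = 5.
Column 2 now contains 5, which forces (4,2) = 4.
Cage d needs product 20, leaving (4,3) = 5.
Column 4 already has 4, which forces (4,4) = 1.
5 is placed in column 5; hence (4,5) = 2.
The full grid is 4 2 1 5 6 3 / 1 6 3 2 4 5 / 6 1 2 3 5 4 / 3 4 5 1 2 6 / 2 5 6 4 3 1 / 5 3 4 6 1 2.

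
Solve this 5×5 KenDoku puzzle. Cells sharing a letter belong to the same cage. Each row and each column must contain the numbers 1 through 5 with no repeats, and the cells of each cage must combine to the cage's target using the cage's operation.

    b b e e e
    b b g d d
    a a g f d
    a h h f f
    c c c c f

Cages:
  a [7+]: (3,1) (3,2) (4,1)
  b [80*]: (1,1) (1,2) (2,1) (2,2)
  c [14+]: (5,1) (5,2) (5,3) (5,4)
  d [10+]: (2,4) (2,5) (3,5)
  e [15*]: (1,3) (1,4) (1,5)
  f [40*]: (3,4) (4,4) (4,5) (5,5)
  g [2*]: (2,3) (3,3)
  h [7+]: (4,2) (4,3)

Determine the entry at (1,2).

The only place for 1 in row 5 is (5,5).
In row 4, 1 can only go at (4,1), so (4,1) = 1.
In row 3, 3 can only go at (3,5), so (3,5) = 3.
Column 5 already has 3; hence (1,5) = 5.
In row 2, 1 can only go at (2,3), so (2,3) = 1.
Column 3 now contains 1, so (1,3) = 3.
Cage e needs product 15, so (1,4) = 1.
Column 3 now contains 1; hence (3,3) = 2.
Cage a needs sum 7, leaving (3,1) = 5.
The 3 cells of cage a must have sum 7; hence (3,2) = 1.
Row 3 already has 5, so (3,4) = 4.
Cage b needs product 80, leaving (1,1) = 4.
Cage b needs product 80, which forces (1,2) = 2.
Column 1 already has 5, which forces (2,1) = 2.
The 4 cells of cage b must have product 80, leaving (2,2) = 5.
Row 2 already has 5, leaving (2,4) = 3.
Row 2 already has 2; hence (2,5) = 4.
Column 2 already has 2, so (4,2) = 3.
Cage f has product 40; hence (4,4) = 5.
Cage f needs product 40, leaving (4,5) = 2.
Column 1 now contains 2, which forces (5,1) = 3.
3 is placed in column 2; hence (5,2) = 4.
Row 5 already has 4, leaving (5,3) = 5.
Column 4 now contains 5, leaving (5,4) = 2.
Row 4 now contains 5; hence (4,3) = 4.
Completed grid: 4 2 3 1 5 / 2 5 1 3 4 / 5 1 2 4 3 / 1 3 4 5 2 / 3 4 5 2 1.

2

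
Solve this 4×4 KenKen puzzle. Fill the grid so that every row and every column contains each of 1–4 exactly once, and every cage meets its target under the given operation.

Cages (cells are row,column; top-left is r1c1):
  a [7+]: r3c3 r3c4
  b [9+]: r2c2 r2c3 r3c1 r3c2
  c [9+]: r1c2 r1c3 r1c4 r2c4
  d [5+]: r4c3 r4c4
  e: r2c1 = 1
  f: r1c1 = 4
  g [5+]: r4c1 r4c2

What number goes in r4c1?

Cage f is a single given cell, which forces r1c1 = 4.
Cage e is a single given cell; hence r2c1 = 1.
Cage c needs sum 9, so r2c4 = 3.
Cage b has sum 9, so r3c2 = 1.
Column 4 already has 3, which forces r3c4 = 4.
The 4 cells of cage b must have sum 9, leaving r3c1 = 2.
Row 3 now contains 4; hence r3c3 = 3.
2 is placed in column 1, so r4c1 = 3.
Row 4 now contains 3; hence r4c2 = 2.
Column 3 now contains 3, which forces r4c3 = 4.
2 is placed in row 4, leaving r4c4 = 1.
2 is placed in column 2, so r1c2 = 3.
Cage c needs sum 9, which forces r1c3 = 1.
Column 4 now contains 1, which forces r1c4 = 2.
2 is placed in column 2, so r2c2 = 4.
Column 3 now contains 4, so r2c3 = 2.
The full grid is 4 3 1 2 / 1 4 2 3 / 2 1 3 4 / 3 2 4 1.

3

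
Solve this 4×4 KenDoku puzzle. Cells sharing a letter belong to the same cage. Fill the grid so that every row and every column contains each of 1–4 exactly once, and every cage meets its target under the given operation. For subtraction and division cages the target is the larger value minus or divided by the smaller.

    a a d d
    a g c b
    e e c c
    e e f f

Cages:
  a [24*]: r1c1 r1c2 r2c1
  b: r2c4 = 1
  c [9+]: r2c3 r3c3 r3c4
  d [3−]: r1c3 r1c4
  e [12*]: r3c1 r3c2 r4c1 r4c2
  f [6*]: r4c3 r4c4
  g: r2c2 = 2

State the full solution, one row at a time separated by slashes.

2 3 1 4 / 4 2 3 1 / 3 1 4 2 / 1 4 2 3

Cage g is a single given cell; hence r2c2 = 2.
Cage b is given; hence r2c4 = 1.
Cage a has product 24, which forces r1c1 = 2.
The two cells of cage d must have difference 3, leaving r1c3 = 1.
1 is placed in column 4, which forces r1c4 = 4.
4 is placed in row 1; hence r1c2 = 3.
The 3 cells of cage a must have product 24; hence r2c1 = 4.
Row 2 now contains 4, so r2c3 = 3.
Column 3 now contains 3, so r4c3 = 2.
Row 4 now contains 2, leaving r4c4 = 3.
Cage e has product 12, leaving r3c1 = 3.
Cage e needs product 12, leaving r3c2 = 1.
Column 3 already has 2, so r3c3 = 4.
3 is placed in column 4; hence r3c4 = 2.
3 is placed in row 4, so r4c1 = 1.
Cage e has product 12; hence r4c2 = 4.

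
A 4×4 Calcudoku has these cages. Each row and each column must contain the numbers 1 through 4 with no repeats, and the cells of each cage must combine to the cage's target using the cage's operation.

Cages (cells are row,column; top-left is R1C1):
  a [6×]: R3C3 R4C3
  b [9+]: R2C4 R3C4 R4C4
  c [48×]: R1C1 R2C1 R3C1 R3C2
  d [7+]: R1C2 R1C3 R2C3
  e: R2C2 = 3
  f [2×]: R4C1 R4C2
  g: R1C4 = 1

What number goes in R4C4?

4

Cage g is a single given cell, which forces R1C4 = 1.
E is a freebie, which forces R2C2 = 3.
The only place for 1 in row 3 is R3C1.
The 4 cells of cage c must have product 48, leaving R1C1 = 3.
Cage c needs product 48, leaving R2C1 = 4.
Row 2 now contains 4, so R2C4 = 2.
The 4 cells of cage c must have product 48; hence R3C2 = 4.
Row 3 now contains 4, so R3C4 = 3.
Column 1 now contains 1, which forces R4C1 = 2.
Cage f's pair has product 2, so R4C2 = 1.
Row 4 now contains 2, so R4C3 = 3.
Column 4 now contains 3, which forces R4C4 = 4.
Column 2 now contains 4, so R1C2 = 2.
Cage d has sum 7, so R1C3 = 4.
Row 2 already has 2, which forces R2C3 = 1.
Row 3 now contains 3, leaving R3C3 = 2.
Filled in: 3 2 4 1 / 4 3 1 2 / 1 4 2 3 / 2 1 3 4.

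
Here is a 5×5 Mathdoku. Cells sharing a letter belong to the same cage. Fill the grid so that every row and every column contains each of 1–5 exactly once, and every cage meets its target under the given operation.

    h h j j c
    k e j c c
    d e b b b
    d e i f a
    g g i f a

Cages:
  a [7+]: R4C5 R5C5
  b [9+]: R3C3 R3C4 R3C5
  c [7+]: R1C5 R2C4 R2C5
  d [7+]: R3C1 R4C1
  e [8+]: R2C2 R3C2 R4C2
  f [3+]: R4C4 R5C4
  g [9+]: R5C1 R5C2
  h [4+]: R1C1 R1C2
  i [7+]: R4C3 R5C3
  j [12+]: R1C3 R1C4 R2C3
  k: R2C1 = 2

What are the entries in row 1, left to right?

1 3 4 5 2

K is a freebie, which forces R2C1 = 2.
In row 5, 1 can only go at R5C4, so R5C4 = 1.
Cage c needs sum 7, leaving R2C5 = 1.
Column 4 now contains 1, which forces R4C4 = 2.
In row 4, 1 can only go at R4C2, so R4C2 = 1.
The two cells of cage h must have sum 4, so R1C1 = 1.
Column 2 now contains 1, so R1C2 = 3.
Row 1 now contains 3, leaving R1C5 = 2.
Cage e needs sum 8, which forces R2C2 = 5.
Cage j has sum 12, leaving R2C3 = 3.
Cage c has sum 7, which forces R2C4 = 4.
The 3 cells of cage e must have sum 8, leaving R3C2 = 2.
Row 3 now contains 2; hence R3C3 = 1.
5 is placed in column 2, which forces R5C2 = 4.
4 is placed in row 5; hence R5C3 = 2.
4 is placed in row 5, which forces R5C5 = 3.
Cage j needs sum 12, which forces R1C3 = 4.
Column 4 now contains 4, leaving R1C4 = 5.
Cage b needs sum 9, so R3C4 = 3.
Cage b needs sum 9, leaving R3C5 = 5.
Cage i's pair has sum 7; hence R4C3 = 5.
3 is placed in column 5, so R4C5 = 4.
4 is placed in row 5, leaving R5C1 = 5.
Row 3 already has 3, so R3C1 = 4.
4 is placed in row 4, leaving R4C1 = 3.
The full grid is 1 3 4 5 2 / 2 5 3 4 1 / 4 2 1 3 5 / 3 1 5 2 4 / 5 4 2 1 3.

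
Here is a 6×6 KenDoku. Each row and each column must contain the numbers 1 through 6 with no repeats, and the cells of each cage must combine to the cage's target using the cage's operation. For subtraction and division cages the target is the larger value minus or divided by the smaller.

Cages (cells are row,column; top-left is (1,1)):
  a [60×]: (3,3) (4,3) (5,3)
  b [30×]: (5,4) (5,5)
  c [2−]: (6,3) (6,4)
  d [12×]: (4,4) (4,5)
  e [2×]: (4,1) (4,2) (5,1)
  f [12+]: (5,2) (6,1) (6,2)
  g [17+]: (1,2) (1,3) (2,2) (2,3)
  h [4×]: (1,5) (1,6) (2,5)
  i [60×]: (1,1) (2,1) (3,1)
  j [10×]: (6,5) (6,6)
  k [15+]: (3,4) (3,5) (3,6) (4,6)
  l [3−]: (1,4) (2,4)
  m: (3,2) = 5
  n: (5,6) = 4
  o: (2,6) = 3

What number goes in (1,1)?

O is a freebie, so (2,6) = 3.
Cage m is given, which forces (3,2) = 5.
The 3 cells of cage e must have product 2, which forces (4,1) = 2.
The 3 cells of cage e must have product 2, leaving (4,2) = 1.
Cage e has product 2, which forces (5,1) = 1.
Cage n is a single given cell; hence (5,6) = 4.
The only place for 6 in column 1 is (6,1).
Cage f has sum 12, so (5,2) = 2.
Cage f has sum 12, which forces (6,2) = 4.
Cage g has sum 17, which forces (1,2) = 3.
Cage g has sum 17, so (1,3) = 6.
Column 2 already has 4, so (2,2) = 6.
The 4 cells of cage g must have sum 17, leaving (2,3) = 2.
Row 2 now contains 2, which forces (2,5) = 1.
Column 5 already has 1, so (1,5) = 4.
Cage h has product 4, leaving (1,6) = 1.
The 3 cells of cage i must have product 60, leaving (3,1) = 3.
3 is placed in row 3, leaving (3,3) = 4.
Column 5 already has 4, which forces (4,5) = 3.
Row 1 now contains 4, which forces (1,1) = 5.
Row 1 already has 1, so (1,4) = 2.
Cage i has product 60, so (2,1) = 4.
The two cells of cage l must have difference 3, so (2,4) = 5.
Cage k has sum 15, leaving (3,4) = 1.
Cage k has sum 15, which forces (3,5) = 6.
Cage k needs sum 15, so (3,6) = 2.
Row 4 already has 3, leaving (4,3) = 5.
Row 4 already has 3, which forces (4,4) = 4.
Cage k has sum 15, leaving (4,6) = 6.
Cage a has product 60, so (5,3) = 3.
Column 4 now contains 5, leaving (5,4) = 6.
Column 5 already has 6, leaving (5,5) = 5.
Column 3 now contains 3, so (6,3) = 1.
Column 4 now contains 1, leaving (6,4) = 3.
5 is placed in column 5; hence (6,5) = 2.
Column 6 already has 2, which forces (6,6) = 5.
Completed grid: 5 3 6 2 4 1 / 4 6 2 5 1 3 / 3 5 4 1 6 2 / 2 1 5 4 3 6 / 1 2 3 6 5 4 / 6 4 1 3 2 5.

5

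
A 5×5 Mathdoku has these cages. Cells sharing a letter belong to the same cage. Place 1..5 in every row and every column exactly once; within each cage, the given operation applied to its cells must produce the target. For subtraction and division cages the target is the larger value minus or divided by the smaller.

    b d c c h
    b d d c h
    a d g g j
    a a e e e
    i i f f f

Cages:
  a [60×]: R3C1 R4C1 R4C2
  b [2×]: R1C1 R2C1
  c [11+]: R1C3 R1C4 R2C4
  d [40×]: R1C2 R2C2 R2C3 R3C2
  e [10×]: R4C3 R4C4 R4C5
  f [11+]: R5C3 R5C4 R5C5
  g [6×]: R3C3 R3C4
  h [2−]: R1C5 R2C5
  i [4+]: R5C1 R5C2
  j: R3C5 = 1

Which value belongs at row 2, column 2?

5

J is a freebie, which forces R3C5 = 1.
The pair R1C1/R2C1 in column 1 holds {1, 2}, which forces R5C1 = 3.
Cage i needs two cells with sum 4, leaving R5C2 = 1.
Cage d has product 40, leaving R2C3 = 1.
Cage a needs product 60; hence R4C2 = 3.
The two cells of cage b must have product 2, so R1C1 = 1.
Row 2 already has 1; hence R2C1 = 2.
The 3 cells of cage e must have product 10, so R4C4 = 1.
The 4 cells of cage d must have product 40, which forces R1C2 = 2.
The only place for 4 in row 1 is R1C3.
Cage c has sum 11, which forces R1C4 = 3.
3 is placed in row 1; hence R1C5 = 5.
The 3 cells of cage c must have sum 11; hence R2C4 = 4.
5 is placed in column 5, which forces R2C5 = 3.
3 is placed in column 4, so R3C4 = 2.
5 is placed in column 5; hence R4C5 = 2.
Column 4 already has 2, leaving R5C4 = 5.
Column 5 now contains 2, so R5C5 = 4.
Row 2 now contains 4, leaving R2C2 = 5.
The 4 cells of cage d must have product 40; hence R3C2 = 4.
Row 3 now contains 2, which forces R3C3 = 3.
Row 4 now contains 2, so R4C3 = 5.
Row 5 now contains 5, which forces R5C3 = 2.
4 is placed in row 3, so R3C1 = 5.
5 is placed in row 4; hence R4C1 = 4.
Completed grid: 1 2 4 3 5 / 2 5 1 4 3 / 5 4 3 2 1 / 4 3 5 1 2 / 3 1 2 5 4.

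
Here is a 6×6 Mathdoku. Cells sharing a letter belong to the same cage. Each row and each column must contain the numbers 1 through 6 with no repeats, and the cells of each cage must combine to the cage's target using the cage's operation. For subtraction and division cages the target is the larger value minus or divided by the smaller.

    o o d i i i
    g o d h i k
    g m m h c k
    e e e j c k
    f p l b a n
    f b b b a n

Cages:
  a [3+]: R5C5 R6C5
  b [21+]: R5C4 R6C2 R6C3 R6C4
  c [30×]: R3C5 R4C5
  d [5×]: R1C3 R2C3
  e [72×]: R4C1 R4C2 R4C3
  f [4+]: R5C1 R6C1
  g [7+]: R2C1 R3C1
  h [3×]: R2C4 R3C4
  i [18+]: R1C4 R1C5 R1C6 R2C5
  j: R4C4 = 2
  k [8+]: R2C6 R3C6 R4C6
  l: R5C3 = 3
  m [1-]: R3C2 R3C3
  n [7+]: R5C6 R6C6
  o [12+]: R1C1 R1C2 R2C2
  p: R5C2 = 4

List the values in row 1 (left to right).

4 2 1 5 3 6

Cage j is given, which forces R4C4 = 2.
P is a freebie, leaving R5C2 = 4.
Cage l is a single given cell, so R5C3 = 3.
The 4 cells of cage b must have sum 21; hence R5C4 = 6.
3 is placed in row 5; hence R5C1 = 1.
Row 5 already has 1, so R5C5 = 2.
Row 5 now contains 2, so R5C6 = 5.
Cage f's pair has sum 4, leaving R6C1 = 3.
Column 5 now contains 2, leaving R6C5 = 1.
Cage e needs product 72, leaving R4C2 = 3.
Cage n's pair has sum 7, which forces R6C6 = 2.
In row 1, 2 can only go at R1C2, so R1C2 = 2.
The only place for 2 in row 2 is R2C1.
Column 1 now contains 2; hence R3C1 = 5.
Row 3 now contains 5, which forces R3C5 = 6.
Column 5 now contains 6, so R4C5 = 5.
Column 1 now contains 5; hence R1C1 = 4.
Cage i needs sum 18, so R1C4 = 5.
Row 1 now contains 4, which forces R1C5 = 3.
Cage i needs sum 18, so R1C6 = 6.
Cage o has sum 12; hence R2C2 = 6.
3 is placed in column 5; hence R2C5 = 4.
Row 3 now contains 6, so R3C2 = 1.
Cage m's pair has difference 1; hence R3C3 = 2.
Row 3 now contains 1, which forces R3C4 = 3.
3 is placed in row 3, which forces R3C6 = 4.
Column 1 already has 4; hence R4C1 = 6.
6 is placed in row 4, which forces R4C3 = 4.
Column 6 now contains 4, so R4C6 = 1.
Column 2 already has 6, which forces R6C2 = 5.
5 is placed in row 6, which forces R6C3 = 6.
Column 4 now contains 5; hence R6C4 = 4.
Row 1 already has 5, leaving R1C3 = 1.
Cage d's pair has product 5, which forces R2C3 = 5.
Column 4 already has 3, leaving R2C4 = 1.
Column 6 now contains 1, which forces R2C6 = 3.
Filled in: 4 2 1 5 3 6 / 2 6 5 1 4 3 / 5 1 2 3 6 4 / 6 3 4 2 5 1 / 1 4 3 6 2 5 / 3 5 6 4 1 2.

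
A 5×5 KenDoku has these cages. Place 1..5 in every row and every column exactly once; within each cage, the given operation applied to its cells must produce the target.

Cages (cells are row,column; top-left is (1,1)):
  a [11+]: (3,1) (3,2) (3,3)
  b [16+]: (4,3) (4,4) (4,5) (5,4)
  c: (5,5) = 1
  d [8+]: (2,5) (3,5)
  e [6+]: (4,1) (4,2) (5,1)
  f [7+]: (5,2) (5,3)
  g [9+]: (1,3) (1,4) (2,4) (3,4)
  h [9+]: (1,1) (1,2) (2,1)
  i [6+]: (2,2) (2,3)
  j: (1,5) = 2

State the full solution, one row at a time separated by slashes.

Cage j is a single given cell, which forces (1,5) = 2.
C is a freebie, leaving (5,5) = 1.
In row 3, 1 can only go at (3,4), so (3,4) = 1.
Cage g has sum 9, which forces (1,3) = 1.
The only place for 3 in row 3 is (3,5).
Column 5 already has 3; hence (2,5) = 5.
5 is placed in column 5, which forces (4,5) = 4.
The only place for 1 in row 2 is (2,1).
The 3 cells of cage e must have sum 6, which forces (4,2) = 1.
Row 1 needs a 4, and only (1,4) is open for it.
The 4 cells of cage g must have sum 9, which forces (2,4) = 3.
Cage b needs sum 16, leaving (4,3) = 5.
The 4 cells of cage b must have sum 16; hence (4,4) = 2.
Column 4 already has 4, which forces (5,4) = 5.
Row 4 now contains 2, which forces (4,1) = 3.
The 3 cells of cage e must have sum 6, so (5,1) = 2.
3 is placed in column 1; hence (1,1) = 5.
Cage h needs sum 9, which forces (1,2) = 3.
5 is placed in column 1; hence (3,1) = 4.
Row 3 already has 4; hence (3,3) = 2.
Column 2 now contains 3, so (5,2) = 4.
Row 5 now contains 4, which forces (5,3) = 3.
4 is placed in column 2; hence (2,2) = 2.
2 is placed in column 3, so (2,3) = 4.
2 is placed in row 3; hence (3,2) = 5.

5 3 1 4 2 / 1 2 4 3 5 / 4 5 2 1 3 / 3 1 5 2 4 / 2 4 3 5 1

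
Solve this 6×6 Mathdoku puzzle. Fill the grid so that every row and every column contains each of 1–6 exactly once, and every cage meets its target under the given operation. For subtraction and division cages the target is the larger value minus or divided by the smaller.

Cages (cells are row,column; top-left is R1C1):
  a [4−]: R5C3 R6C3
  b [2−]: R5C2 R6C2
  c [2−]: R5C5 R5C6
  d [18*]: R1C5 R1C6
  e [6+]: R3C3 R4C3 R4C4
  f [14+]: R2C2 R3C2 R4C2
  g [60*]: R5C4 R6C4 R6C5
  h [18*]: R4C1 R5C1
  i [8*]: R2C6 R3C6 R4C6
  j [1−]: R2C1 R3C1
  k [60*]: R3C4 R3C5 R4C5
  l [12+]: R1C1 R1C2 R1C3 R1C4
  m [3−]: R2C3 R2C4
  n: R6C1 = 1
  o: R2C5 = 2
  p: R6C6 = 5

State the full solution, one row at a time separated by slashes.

2 1 5 4 3 6 / 4 5 3 6 2 1 / 5 3 1 2 6 4 / 3 6 4 1 5 2 / 6 4 2 5 1 3 / 1 2 6 3 4 5

Cage o is a single given cell, leaving R2C5 = 2.
Cage n is given, leaving R6C1 = 1.
Cage p is a single given cell, so R6C6 = 5.
Cage g needs product 60, leaving R5C4 = 5.
The only place for 5 in column 3 is R1C3.
In column 4, 6 can only go at R2C4, so R2C4 = 6.
The two cells of cage m must have difference 3, which forces R2C3 = 3.
Row 2 now contains 3, which forces R2C2 = 5.
5 is placed in row 2, leaving R2C1 = 4.
4 is placed in row 2, so R2C6 = 1.
4 is placed in column 1, leaving R1C1 = 2.
In row 3, 1 can only go at R3C3, so R3C3 = 1.
In row 4, 1 can only go at R4C4, so R4C4 = 1.
Cage l has sum 12, leaving R1C2 = 1.
1 is placed in column 4, leaving R1C4 = 4.
Cage e has sum 6; hence R4C3 = 4.
4 is placed in row 4, which forces R4C6 = 2.
Column 6 now contains 2, leaving R3C6 = 4.
Cage k needs product 60, which forces R3C4 = 2.
Column 4 already has 2, so R6C4 = 3.
Cage g needs product 60; hence R6C5 = 4.
The two cells of cage b must have difference 2, leaving R5C2 = 4.
Column 5 already has 4; hence R5C5 = 1.
Cage c's pair has difference 2, so R5C6 = 3.
Cage d needs two cells with product 18, leaving R1C5 = 3.
Column 6 now contains 3; hence R1C6 = 6.
Cage h needs two cells with product 18, leaving R4C1 = 3.
3 is placed in row 4, leaving R4C2 = 6.
Row 4 now contains 6, so R4C5 = 5.
Row 5 already has 3, leaving R5C1 = 6.
Row 5 already has 6, leaving R5C3 = 2.
Column 2 now contains 6, leaving R6C2 = 2.
Column 3 already has 2; hence R6C3 = 6.
Column 1 already has 3; hence R3C1 = 5.
Column 2 now contains 6, leaving R3C2 = 3.
Column 5 already has 5, leaving R3C5 = 6.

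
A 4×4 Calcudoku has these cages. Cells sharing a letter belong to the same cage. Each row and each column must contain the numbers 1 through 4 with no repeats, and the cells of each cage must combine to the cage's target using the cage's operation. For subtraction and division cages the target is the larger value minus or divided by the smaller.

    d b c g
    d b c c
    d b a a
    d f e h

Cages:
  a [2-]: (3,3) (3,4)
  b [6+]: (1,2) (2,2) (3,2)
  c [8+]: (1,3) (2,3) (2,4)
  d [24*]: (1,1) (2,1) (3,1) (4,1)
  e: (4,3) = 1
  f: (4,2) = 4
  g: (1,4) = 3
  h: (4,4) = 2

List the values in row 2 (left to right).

Cage g is given, which forces (1,4) = 3.
Cage f is a single given cell; hence (4,2) = 4.
E is a freebie; hence (4,3) = 1.
Cage h is a single given cell, so (4,4) = 2.
Cage c has sum 8; hence (1,3) = 4.
The 3 cells of cage c must have sum 8, which forces (2,3) = 3.
The 3 cells of cage c must have sum 8; hence (2,4) = 1.
Column 3 now contains 3; hence (3,3) = 2.
Column 4 now contains 1; hence (3,4) = 4.
Row 4 now contains 2, leaving (4,1) = 3.
The 4 cells of cage d must have product 24, so (1,1) = 2.
Cage b has sum 6; hence (1,2) = 1.
The 4 cells of cage d must have product 24, so (2,1) = 4.
Row 2 already has 1; hence (2,2) = 2.
4 is placed in row 3, which forces (3,1) = 1.
Cage b needs sum 6, which forces (3,2) = 3.
Filled in: 2 1 4 3 / 4 2 3 1 / 1 3 2 4 / 3 4 1 2.

4 2 3 1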